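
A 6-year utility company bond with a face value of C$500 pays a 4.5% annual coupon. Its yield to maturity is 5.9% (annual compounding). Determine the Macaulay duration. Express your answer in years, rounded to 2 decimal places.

Periodic yield y = 0.059. Discount each cash flow and weight by its year:
  t   CF        PV=CF/(1+0.059)^t    t·PV
  1        22.50        21.2465        21.2465
  2        22.50        20.0628        40.1255
  3        22.50        18.9450        56.8350
  4        22.50        17.8895        71.5581
  5        22.50        16.8928        84.4642
  6       522.50       370.4337     2,222.6024
  Σ                    465.4703     2,496.8317
Price P = Σ PV = 465.4703.
Macaulay duration = Σ(t·PV) / P = 2,496.8317 / 465.4703 = 5.36411 years.

5.36 years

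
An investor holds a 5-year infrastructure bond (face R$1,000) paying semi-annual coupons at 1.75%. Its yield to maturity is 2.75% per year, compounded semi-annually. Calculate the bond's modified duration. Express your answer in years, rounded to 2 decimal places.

4.74 years

Periodic yield y = 0.01375. First find Macaulay duration:
  t   CF        PV=CF/(1+0.01375)^t    t·PV
  1         8.75         8.6313         8.6313
  2         8.75         8.5142        17.0285
  3         8.75         8.3988        25.1963
  4         8.75         8.2848        33.1394
  5         8.75         8.1725        40.8624
  6         8.75         8.0616        48.3698
  7         8.75         7.9523        55.6660
  8         8.75         7.8444        62.7554
  9         8.75         7.7380        69.6422
  10    1,008.75       879.9842     8,799.8420
  Σ                    953.5822     9,161.1333
P = 953.5822; Macaulay duration = 9,161.1333 / 953.5822 = 9.60707 half-year periods = 4.80354 years.
Modified duration = D_Mac / (1 + y) = 4.80354 / 1.01375 = 4.73838 years.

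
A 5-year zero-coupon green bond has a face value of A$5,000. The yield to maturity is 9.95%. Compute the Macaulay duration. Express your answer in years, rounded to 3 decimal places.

A zero-coupon bond has a single cash flow at maturity, so its Macaulay duration equals its maturity: 5 years.

5.000 years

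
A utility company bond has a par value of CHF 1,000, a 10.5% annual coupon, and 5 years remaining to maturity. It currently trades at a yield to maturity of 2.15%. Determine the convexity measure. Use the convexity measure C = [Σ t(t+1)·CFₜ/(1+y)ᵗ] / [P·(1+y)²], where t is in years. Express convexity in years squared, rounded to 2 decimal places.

With y = 0.0215:
  t   CF        PV=CF/(1+0.0215)^t    t·PV        t(t+1)·PV
  1       105.00       102.7900       102.7900         205.5800
  2       105.00       100.6265       201.2531         603.7593
  3       105.00        98.5086       295.5258       1,182.1033
  4       105.00        96.4353       385.7410       1,928.7050
  5     1,105.00       993.5058     4,967.5292      29,805.1751
  Σ                  1,391.8663     5,952.8391      33,725.3227
P = 1,391.8663.
Convexity = Σ t(t+1)·PV / [P·(1+y)²] = 33,725.3227 / (1,391.8663 × 1.043462) = 23.22105.

23.22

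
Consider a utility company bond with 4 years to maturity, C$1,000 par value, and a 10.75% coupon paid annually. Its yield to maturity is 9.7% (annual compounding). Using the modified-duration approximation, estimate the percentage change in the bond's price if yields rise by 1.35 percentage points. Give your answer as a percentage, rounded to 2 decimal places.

-4.26%

Periodic yield y = 0.097. Modified duration first:
  t   CF        PV=CF/(1+0.097)^t    t·PV
  1       107.50        97.9945        97.9945
  2       107.50        89.3296       178.6591
  3       107.50        81.4308       244.2923
  4     1,107.50       764.7460     3,058.9841
  Σ                  1,033.5009     3,579.9301
P = 1,033.5009; D_Mac = 3.46389 yrs; D_mod = 3.46389/(1+0.097) = 3.15760 yrs.
ΔP/P ≈ -D_mod · Δy = -3.15760 × (+0.0135) = -0.042628 = -4.2628%.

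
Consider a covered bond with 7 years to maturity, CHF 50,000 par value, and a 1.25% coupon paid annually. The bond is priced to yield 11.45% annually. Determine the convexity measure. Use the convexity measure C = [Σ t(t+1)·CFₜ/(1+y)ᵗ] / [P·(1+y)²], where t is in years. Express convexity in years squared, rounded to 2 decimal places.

41.91

With y = 0.1145:
  t   CF        PV=CF/(1+0.1145)^t    t·PV        t(t+1)·PV
  1       625.00       560.7896       560.7896       1,121.5792
  2       625.00       503.1759     1,006.3519       3,019.0557
  3       625.00       451.4813     1,354.4440       5,417.7760
  4       625.00       405.0977     1,620.3906       8,101.9530
  5       625.00       363.4793     1,817.3964      10,904.3783
  6       625.00       326.1366     1,956.8198      13,697.7385
  7    50,625.00    23,703.0660   165,921.4623   1,327,371.6982
  Σ                 26,313.2265   174,237.6545   1,369,634.1789
P = 26,313.2265.
Convexity = Σ t(t+1)·PV / [P·(1+y)²] = 1,369,634.1789 / (26,313.2265 × 1.242110) = 41.90543.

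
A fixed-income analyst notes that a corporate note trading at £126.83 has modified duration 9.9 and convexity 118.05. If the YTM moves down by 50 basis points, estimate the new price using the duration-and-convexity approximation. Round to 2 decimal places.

Duration effect: -D_mod·Δy = -9.9 × (-0.005) = +0.049500
Convexity effect: ½·C·(Δy)² = 0.5 × 118.05 × (-0.005)² = +0.001475625
ΔP/P ≈ +0.049500 + 0.001475625 = +0.050975625
New price ≈ 126.83 × (1 + 0.050975625) = 133.29523851875.

£133.30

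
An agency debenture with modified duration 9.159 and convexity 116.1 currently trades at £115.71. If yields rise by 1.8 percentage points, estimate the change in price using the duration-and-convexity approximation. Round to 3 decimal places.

Duration effect: -D_mod·Δy = -9.159 × (+0.018) = -0.164862
Convexity effect: ½·C·(Δy)² = 0.5 × 116.1 × (0.018)² = +0.0188082
ΔP/P ≈ -0.164862 + 0.0188082 = -0.1460538
ΔP ≈ 115.71 × (-0.1460538) = -16.899885198.

-£16.900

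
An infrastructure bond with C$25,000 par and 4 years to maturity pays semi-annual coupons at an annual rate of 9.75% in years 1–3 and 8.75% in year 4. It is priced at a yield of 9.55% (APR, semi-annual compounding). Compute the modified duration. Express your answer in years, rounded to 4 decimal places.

Periodic yield y = 0.04775. First find Macaulay duration:
  t   CF        PV=CF/(1+0.04775)^t    t·PV
  1     1,218.75     1,163.2069     1,163.2069
  2     1,218.75     1,110.1951     2,220.3901
  3     1,218.75     1,059.5992     3,178.7976
  4     1,218.75     1,011.3092     4,045.2367
  5     1,218.75       965.2199     4,826.0997
  6     1,218.75       921.2311     5,527.3869
  7     1,093.75       789.0679     5,523.4753
  8    26,093.75    17,966.9823   143,735.8588
  Σ                 24,986.8116   170,220.4519
P = 24,986.8116; Macaulay duration = 170,220.4519 / 24,986.8116 = 6.81241 half-year periods = 3.40621 years.
Modified duration = D_Mac / (1 + y) = 3.40621 / 1.04775 = 3.25097 years.

3.2510 years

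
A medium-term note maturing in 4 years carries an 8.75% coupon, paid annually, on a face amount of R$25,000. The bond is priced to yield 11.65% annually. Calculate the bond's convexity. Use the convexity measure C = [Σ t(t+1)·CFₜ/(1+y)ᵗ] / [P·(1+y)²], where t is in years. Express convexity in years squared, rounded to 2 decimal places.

13.49

With y = 0.1165:
  t   CF        PV=CF/(1+0.1165)^t    t·PV        t(t+1)·PV
  1     2,187.50     1,959.2476     1,959.2476       3,918.4953
  2     2,187.50     1,754.8120     3,509.6241      10,528.8723
  3     2,187.50     1,571.7081     4,715.1242      18,860.4967
  4    27,187.50    17,495.8225    69,983.2901     349,916.4505
  Σ                 22,781.5903    80,167.2860     383,224.3148
P = 22,781.5903.
Convexity = Σ t(t+1)·PV / [P·(1+y)²] = 383,224.3148 / (22,781.5903 × 1.246572) = 13.49434.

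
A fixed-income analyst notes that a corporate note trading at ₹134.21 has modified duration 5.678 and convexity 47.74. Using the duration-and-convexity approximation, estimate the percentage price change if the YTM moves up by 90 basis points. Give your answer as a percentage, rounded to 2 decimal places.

-4.92%

Duration effect: -D_mod·Δy = -5.678 × (+0.009) = -0.051102
Convexity effect: ½·C·(Δy)² = 0.5 × 47.74 × (0.009)² = +0.00193347
ΔP/P ≈ -0.051102 + 0.00193347 = -0.04916853
= -4.916853%.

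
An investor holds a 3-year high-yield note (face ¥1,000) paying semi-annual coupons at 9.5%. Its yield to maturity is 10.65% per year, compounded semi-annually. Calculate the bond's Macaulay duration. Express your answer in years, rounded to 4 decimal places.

2.6743 years

Periodic yield y = 0.05325. Discount each cash flow and weight by its period:
  t   CF        PV=CF/(1+0.05325)^t    t·PV
  1        47.50        45.0985        45.0985
  2        47.50        42.8184        85.6368
  3        47.50        40.6536       121.9609
  4        47.50        38.5983       154.3930
  5        47.50        36.6468       183.2341
  6     1,047.50       767.3000     4,603.8003
  Σ                    971.1157     5,194.1236
Price P = Σ PV = 971.1157.
Macaulay duration = Σ(t·PV) / P = 5,194.1236 / 971.1157 = 5.34861 half-year periods.
In years: 5.34861 / 2 = 2.67431 years.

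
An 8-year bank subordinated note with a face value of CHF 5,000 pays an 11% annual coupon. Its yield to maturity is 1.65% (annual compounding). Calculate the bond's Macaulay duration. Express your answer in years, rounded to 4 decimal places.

Periodic yield y = 0.0165. Discount each cash flow and weight by its year:
  t   CF        PV=CF/(1+0.0165)^t    t·PV
  1       550.00       541.0723       541.0723
  2       550.00       532.2895     1,064.5791
  3       550.00       523.6493     1,570.9479
  4       550.00       515.1494     2,060.5974
  5       550.00       506.7874     2,533.9368
  6       550.00       498.5611     2,991.3666
  7       550.00       490.4684     3,433.2786
  8     5,550.00     4,868.9344    38,951.4748
  Σ                  8,476.9117    53,147.2536
Price P = Σ PV = 8,476.9117.
Macaulay duration = Σ(t·PV) / P = 53,147.2536 / 8,476.9117 = 6.26965 years.

6.2696 years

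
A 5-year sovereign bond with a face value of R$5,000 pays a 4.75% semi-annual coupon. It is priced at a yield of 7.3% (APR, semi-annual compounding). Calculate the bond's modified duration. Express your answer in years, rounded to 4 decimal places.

4.3171 years

Periodic yield y = 0.0365. First find Macaulay duration:
  t   CF        PV=CF/(1+0.0365)^t    t·PV
  1       118.75       114.5683       114.5683
  2       118.75       110.5338       221.0676
  3       118.75       106.6414       319.9241
  4       118.75       102.8860       411.5441
  5       118.75        99.2629       496.3146
  6       118.75        95.7674       574.6045
  7       118.75        92.3950       646.7650
  8       118.75        89.1413       713.1307
  9       118.75        86.0023       774.0203
  10    5,118.75     3,576.6040    35,766.0397
  Σ                  4,473.8023    40,037.9790
P = 4,473.8023; Macaulay duration = 40,037.9790 / 4,473.8023 = 8.94943 half-year periods = 4.47471 years.
Modified duration = D_Mac / (1 + y) = 4.47471 / 1.0365 = 4.31714 years.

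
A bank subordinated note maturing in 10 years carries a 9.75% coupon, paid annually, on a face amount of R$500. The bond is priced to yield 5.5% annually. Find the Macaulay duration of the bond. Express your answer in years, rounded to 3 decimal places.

Periodic yield y = 0.055. Discount each cash flow and weight by its year:
  t   CF        PV=CF/(1+0.055)^t    t·PV
  1        48.75        46.2085        46.2085
  2        48.75        43.7996        87.5991
  3        48.75        41.5162       124.5485
  4        48.75        39.3518       157.4073
  5        48.75        37.3003       186.5015
  6        48.75        35.3557       212.1344
  7        48.75        33.5125       234.5878
  8        48.75        31.7654       254.1236
  9        48.75        30.1094       270.9848
  10      548.75       321.2550     3,212.5503
  Σ                    660.1745     4,786.6458
Price P = Σ PV = 660.1745.
Macaulay duration = Σ(t·PV) / P = 4,786.6458 / 660.1745 = 7.25058 years.

7.251 years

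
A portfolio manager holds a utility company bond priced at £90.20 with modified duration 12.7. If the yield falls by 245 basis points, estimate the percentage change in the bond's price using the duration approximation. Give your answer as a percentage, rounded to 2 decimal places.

+31.12%

Duration approximation: ΔP/P ≈ -D_mod · Δy = -12.7 × (-0.0245) = +0.311150.
As a percentage: +31.1150%.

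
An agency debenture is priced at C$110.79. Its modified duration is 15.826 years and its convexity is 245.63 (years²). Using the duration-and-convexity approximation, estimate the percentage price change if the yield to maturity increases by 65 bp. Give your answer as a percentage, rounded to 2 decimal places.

Duration effect: -D_mod·Δy = -15.826 × (+0.0065) = -0.102869
Convexity effect: ½·C·(Δy)² = 0.5 × 245.63 × (0.0065)² = +0.00518893375
ΔP/P ≈ -0.102869 + 0.00518893375 = -0.09768006625
= -9.768006625%.

-9.77%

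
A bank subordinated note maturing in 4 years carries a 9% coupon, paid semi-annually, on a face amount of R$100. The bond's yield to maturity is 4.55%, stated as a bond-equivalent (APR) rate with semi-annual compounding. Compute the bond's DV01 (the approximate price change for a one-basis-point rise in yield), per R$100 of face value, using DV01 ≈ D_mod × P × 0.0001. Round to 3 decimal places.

R$0.040

Periodic yield y = 0.02275.
  t   CF        PV=CF/(1+0.02275)^t    t·PV
  1         4.50         4.3999         4.3999
  2         4.50         4.3020         8.6041
  3         4.50         4.2063        12.6190
  4         4.50         4.1128        16.4511
  5         4.50         4.0213        20.1064
  6         4.50         3.9318        23.5910
  7         4.50         3.8444        26.9106
  8       104.50        87.2892       698.3134
  Σ                    116.1077       810.9956
P = 116.1077; D_Mac = 6.98485 half-year periods = 3.49243 yrs; D_mod = 3.41474 yrs.
DV01 ≈ 3.41474 × 116.1077 × 0.0001 = 0.039648.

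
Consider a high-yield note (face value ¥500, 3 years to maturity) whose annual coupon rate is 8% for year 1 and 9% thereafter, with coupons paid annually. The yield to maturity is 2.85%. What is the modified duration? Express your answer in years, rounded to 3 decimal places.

2.716 years

Periodic yield y = 0.0285. First find Macaulay duration:
  t   CF        PV=CF/(1+0.0285)^t    t·PV
  1        40.00        38.8916        38.8916
  2        45.00        42.5406        85.0813
  3       545.00       500.9376     1,502.8127
  Σ                    582.3698     1,626.7856
P = 582.3698; Macaulay duration = 1,626.7856 / 582.3698 = 2.79339 years.
Modified duration = D_Mac / (1 + y) = 2.79339 / 1.0285 = 2.71598 years.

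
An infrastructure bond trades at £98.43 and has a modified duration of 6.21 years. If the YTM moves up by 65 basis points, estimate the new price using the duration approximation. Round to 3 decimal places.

£94.457

Duration approximation: ΔP/P ≈ -D_mod · Δy = -6.21 × (+0.0065) = -0.040365.
New price ≈ 98.43 × (1 - 0.040365) = 94.45687305.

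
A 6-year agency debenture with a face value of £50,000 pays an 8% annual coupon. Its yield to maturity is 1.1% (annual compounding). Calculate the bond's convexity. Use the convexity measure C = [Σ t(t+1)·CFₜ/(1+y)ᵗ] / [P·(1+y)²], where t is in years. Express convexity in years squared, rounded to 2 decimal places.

33.47

With y = 0.011:
  t   CF        PV=CF/(1+0.011)^t    t·PV        t(t+1)·PV
  1     4,000.00     3,956.4787     3,956.4787       7,912.9575
  2     4,000.00     3,913.4310     7,826.8620      23,480.5860
  3     4,000.00     3,870.8516    11,612.5549      46,450.2195
  4     4,000.00     3,828.7355    15,314.9421      76,574.7107
  5     4,000.00     3,787.0777    18,935.3884     113,612.3304
  6    54,000.00    50,569.2865   303,415.7192   2,123,910.0341
  Σ                 69,925.8611   361,061.9453   2,391,940.8381
P = 69,925.8611.
Convexity = Σ t(t+1)·PV / [P·(1+y)²] = 2,391,940.8381 / (69,925.8611 × 1.022121) = 33.46650.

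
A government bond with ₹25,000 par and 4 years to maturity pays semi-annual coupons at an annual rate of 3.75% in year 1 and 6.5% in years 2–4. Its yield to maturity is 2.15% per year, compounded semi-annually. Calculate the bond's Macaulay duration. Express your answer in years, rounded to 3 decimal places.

Periodic yield y = 0.01075. Discount each cash flow and weight by its period:
  t   CF        PV=CF/(1+0.01075)^t    t·PV
  1       468.75       463.7645       463.7645
  2       468.75       458.8321       917.6642
  3       812.50       786.8503     2,360.5509
  4       812.50       778.4816     3,113.9265
  5       812.50       770.2020     3,851.0098
  6       812.50       762.0103     4,572.0621
  7       812.50       753.9059     5,277.3410
  8    25,812.50    23,696.2743   189,570.1946
  Σ                 28,470.3211   210,126.5137
Price P = Σ PV = 28,470.3211.
Macaulay duration = Σ(t·PV) / P = 210,126.5137 / 28,470.3211 = 7.38055 half-year periods.
In years: 7.38055 / 2 = 3.69027 years.

3.690 years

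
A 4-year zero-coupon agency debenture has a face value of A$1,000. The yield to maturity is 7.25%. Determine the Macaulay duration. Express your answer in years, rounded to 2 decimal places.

A zero-coupon bond has a single cash flow at maturity, so its Macaulay duration equals its maturity: 4 years.

4.00 years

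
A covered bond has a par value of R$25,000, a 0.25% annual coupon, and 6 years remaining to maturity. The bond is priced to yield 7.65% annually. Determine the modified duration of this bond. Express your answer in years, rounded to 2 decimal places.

Periodic yield y = 0.0765. First find Macaulay duration:
  t   CF        PV=CF/(1+0.0765)^t    t·PV
  1        62.50        58.0585        58.0585
  2        62.50        53.9327       107.8653
  3        62.50        50.1000       150.3001
  4        62.50        46.5397       186.1589
  5        62.50        43.2324       216.1622
  6    25,062.50    16,104.2382    96,625.4291
  Σ                 16,356.1016    97,343.9742
P = 16,356.1016; Macaulay duration = 97,343.9742 / 16,356.1016 = 5.95154 years.
Modified duration = D_Mac / (1 + y) = 5.95154 / 1.0765 = 5.52860 years.

5.53 years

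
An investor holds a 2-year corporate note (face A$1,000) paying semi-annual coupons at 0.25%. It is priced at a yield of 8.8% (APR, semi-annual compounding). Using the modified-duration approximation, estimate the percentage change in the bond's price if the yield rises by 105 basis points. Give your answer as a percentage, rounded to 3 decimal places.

Periodic yield y = 0.044. Modified duration first:
  t   CF        PV=CF/(1+0.044)^t    t·PV
  1         1.25         1.1973         1.1973
  2         1.25         1.1469         2.2937
  3         1.25         1.0985         3.2956
  4     1,001.25       842.8311     3,371.3243
  Σ                    846.2738     3,378.1109
P = 846.2738; D_Mac = 3.99175 half-year periods = 1.99587 yrs; D_mod = 1.99587/(1+0.044) = 1.91176 yrs.
ΔP/P ≈ -D_mod · Δy = -1.91176 × (+0.0105) = -0.020073 = -2.0073%.

-2.007%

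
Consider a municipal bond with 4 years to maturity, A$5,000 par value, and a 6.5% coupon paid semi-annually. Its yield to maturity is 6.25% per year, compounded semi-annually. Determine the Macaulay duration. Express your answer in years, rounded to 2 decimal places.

3.59 years

Periodic yield y = 0.03125. Discount each cash flow and weight by its period:
  t   CF        PV=CF/(1+0.03125)^t    t·PV
  1       162.50       157.5758       157.5758
  2       162.50       152.8007       305.6015
  3       162.50       148.1704       444.5112
  4       162.50       143.6804       574.7216
  5       162.50       139.3264       696.6322
  6       162.50       135.1044       810.6266
  7       162.50       131.0104       917.0725
  8     5,162.50     4,035.9741    32,287.7929
  Σ                  5,043.6426    36,194.5343
Price P = Σ PV = 5,043.6426.
Macaulay duration = Σ(t·PV) / P = 36,194.5343 / 5,043.6426 = 7.17627 half-year periods.
In years: 7.17627 / 2 = 3.58813 years.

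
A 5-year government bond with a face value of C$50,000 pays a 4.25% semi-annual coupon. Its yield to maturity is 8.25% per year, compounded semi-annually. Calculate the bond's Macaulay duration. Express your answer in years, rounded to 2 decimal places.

Periodic yield y = 0.04125. Discount each cash flow and weight by its period:
  t   CF        PV=CF/(1+0.04125)^t    t·PV
  1     1,062.50     1,020.4082     1,020.4082
  2     1,062.50       979.9838     1,959.9677
  3     1,062.50       941.1609     2,823.4828
  4     1,062.50       903.8761     3,615.5042
  5     1,062.50       868.0682     4,340.3412
  6     1,062.50       833.6790     5,002.0739
  7     1,062.50       800.6521     5,604.5646
  8     1,062.50       768.9336     6,151.4686
  9     1,062.50       738.4716     6,646.2446
  10   51,062.50    34,084.1078   340,841.0776
  Σ                 41,939.3412   378,005.1333
Price P = Σ PV = 41,939.3412.
Macaulay duration = Σ(t·PV) / P = 378,005.1333 / 41,939.3412 = 9.01314 half-year periods.
In years: 9.01314 / 2 = 4.50657 years.

4.51 years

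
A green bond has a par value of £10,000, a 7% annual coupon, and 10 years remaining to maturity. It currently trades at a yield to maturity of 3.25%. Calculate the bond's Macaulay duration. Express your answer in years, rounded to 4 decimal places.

7.8657 years

Periodic yield y = 0.0325. Discount each cash flow and weight by its year:
  t   CF        PV=CF/(1+0.0325)^t    t·PV
  1       700.00       677.9661       677.9661
  2       700.00       656.6258     1,313.2515
  3       700.00       635.9572     1,907.8715
  4       700.00       615.9391     2,463.7565
  5       700.00       596.5512     2,982.7561
  6       700.00       577.7736     3,466.6415
  7       700.00       559.5870     3,917.1090
  8       700.00       541.9729     4,335.7831
  9       700.00       524.9132     4,724.2188
  10   10,700.00     7,771.1121    77,711.1211
  Σ                 13,158.3982   103,500.4752
Price P = Σ PV = 13,158.3982.
Macaulay duration = Σ(t·PV) / P = 103,500.4752 / 13,158.3982 = 7.86574 years.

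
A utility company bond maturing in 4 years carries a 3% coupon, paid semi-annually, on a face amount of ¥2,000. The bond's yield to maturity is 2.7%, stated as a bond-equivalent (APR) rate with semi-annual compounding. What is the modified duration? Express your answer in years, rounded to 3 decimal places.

Periodic yield y = 0.0135. First find Macaulay duration:
  t   CF        PV=CF/(1+0.0135)^t    t·PV
  1        30.00        29.6004        29.6004
  2        30.00        29.2061        58.4122
  3        30.00        28.8171        86.4512
  4        30.00        28.4332       113.7329
  5        30.00        28.0545       140.2725
  6        30.00        27.6808       166.0848
  7        30.00        27.3121       191.1847
  8     2,030.00     1,823.5010    14,588.0083
  Σ                  2,022.6053    15,373.7470
P = 2,022.6053; Macaulay duration = 15,373.7470 / 2,022.6053 = 7.60096 half-year periods = 3.80048 years.
Modified duration = D_Mac / (1 + y) = 3.80048 / 1.0135 = 3.74986 years.

3.750 years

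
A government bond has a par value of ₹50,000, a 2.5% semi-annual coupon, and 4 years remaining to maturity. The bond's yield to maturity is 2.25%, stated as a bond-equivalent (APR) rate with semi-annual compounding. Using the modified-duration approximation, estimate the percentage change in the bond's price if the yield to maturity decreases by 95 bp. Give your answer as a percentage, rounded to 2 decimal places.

Periodic yield y = 0.01125. Modified duration first:
  t   CF        PV=CF/(1+0.01125)^t    t·PV
  1       625.00       618.0470       618.0470
  2       625.00       611.1713     1,222.3426
  3       625.00       604.3721     1,813.1163
  4       625.00       597.6486     2,390.5942
  5       625.00       590.9998     2,954.9991
  6       625.00       584.4250     3,506.5502
  7       625.00       577.9234     4,045.4638
  8    50,625.00    46,291.0209   370,328.1676
  Σ                 50,475.6081   386,879.2808
P = 50,475.6081; D_Mac = 7.66468 half-year periods = 3.83234 yrs; D_mod = 3.83234/(1+0.01125) = 3.78970 yrs.
ΔP/P ≈ -D_mod · Δy = -3.78970 × (-0.0095) = +0.036002 = +3.6002%.

+3.60%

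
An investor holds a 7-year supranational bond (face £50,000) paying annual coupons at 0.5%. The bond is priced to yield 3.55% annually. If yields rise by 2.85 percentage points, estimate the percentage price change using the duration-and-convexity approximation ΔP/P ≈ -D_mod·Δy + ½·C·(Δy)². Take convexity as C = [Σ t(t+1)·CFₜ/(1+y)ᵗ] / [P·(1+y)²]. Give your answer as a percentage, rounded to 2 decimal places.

With y = 0.0355:
  t   CF        PV=CF/(1+0.0355)^t    t·PV        t(t+1)·PV
  1       250.00       241.4293       241.4293         482.8585
  2       250.00       233.1524       466.3047       1,398.9141
  3       250.00       225.1592       675.4776       2,701.9104
  4       250.00       217.4401       869.7603       4,348.8016
  5       250.00       209.9856     1,049.9279       6,299.5677
  6       250.00       202.7867     1,216.7200       8,517.0399
  7    50,250.00    39,362.7420   275,539.1939   2,204,313.5511
  Σ                 40,692.6951   280,058.8137   2,228,062.6432
P = 40,692.6951; D_Mac = 6.88229 yrs; D_mod = 6.64634 yrs; C = 51.06352.
Duration effect: -6.64634 × (+0.0285) = -0.189421
Convexity effect: 0.5 × 51.06352 × (0.0285)² = +0.0207382
ΔP/P ≈ -0.189421 + 0.0207382 = -0.168683 = -16.8683%.

-16.87%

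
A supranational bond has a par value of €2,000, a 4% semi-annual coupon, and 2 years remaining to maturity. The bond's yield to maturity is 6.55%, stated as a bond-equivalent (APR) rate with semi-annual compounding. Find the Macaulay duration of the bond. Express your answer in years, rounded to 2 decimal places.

Periodic yield y = 0.03275. Discount each cash flow and weight by its period:
  t   CF        PV=CF/(1+0.03275)^t    t·PV
  1        40.00        38.7315        38.7315
  2        40.00        37.5033        75.0066
  3        40.00        36.3140       108.9421
  4     2,040.00     1,793.2852     7,173.1406
  Σ                  1,905.8340     7,395.8208
Price P = Σ PV = 1,905.8340.
Macaulay duration = Σ(t·PV) / P = 7,395.8208 / 1,905.8340 = 3.88062 half-year periods.
In years: 3.88062 / 2 = 1.94031 years.

1.94 years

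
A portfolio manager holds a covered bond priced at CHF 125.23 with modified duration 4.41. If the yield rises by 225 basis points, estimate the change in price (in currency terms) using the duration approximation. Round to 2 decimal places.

-CHF 12.43

Duration approximation: ΔP/P ≈ -D_mod · Δy = -4.41 × (+0.0225) = -0.099225.
ΔP ≈ 125.23 × (-0.099225) = -12.42594675.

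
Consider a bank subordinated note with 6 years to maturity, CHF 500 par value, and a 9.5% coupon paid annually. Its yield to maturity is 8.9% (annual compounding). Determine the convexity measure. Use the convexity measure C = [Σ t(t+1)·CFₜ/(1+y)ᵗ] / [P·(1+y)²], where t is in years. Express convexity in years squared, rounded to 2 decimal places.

26.54

With y = 0.089:
  t   CF        PV=CF/(1+0.089)^t    t·PV        t(t+1)·PV
  1        47.50        43.6180        43.6180          87.2360
  2        47.50        40.0533        80.1065         240.3195
  3        47.50        36.7799       110.3396         441.3582
  4        47.50        33.7740       135.0959         675.4794
  5        47.50        31.0137       155.0687         930.4123
  6       547.50       328.2592     1,969.5549      13,786.8844
  Σ                    513.4980     2,493.7836      16,161.6899
P = 513.4980.
Convexity = Σ t(t+1)·PV / [P·(1+y)²] = 16,161.6899 / (513.4980 × 1.185921) = 26.53947.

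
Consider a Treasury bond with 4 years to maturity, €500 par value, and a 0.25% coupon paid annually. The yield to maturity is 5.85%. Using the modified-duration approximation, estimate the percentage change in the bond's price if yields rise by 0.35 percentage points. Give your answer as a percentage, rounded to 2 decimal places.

Periodic yield y = 0.0585. Modified duration first:
  t   CF        PV=CF/(1+0.0585)^t    t·PV
  1         1.25         1.1809         1.1809
  2         1.25         1.1157         2.2313
  3         1.25         1.0540         3.1620
  4       501.25       399.2923     1,597.1692
  Σ                    402.6429     1,603.7434
P = 402.6429; D_Mac = 3.98304 yrs; D_mod = 3.98304/(1+0.0585) = 3.76291 yrs.
ΔP/P ≈ -D_mod · Δy = -3.76291 × (+0.0035) = -0.013170 = -1.3170%.

-1.32%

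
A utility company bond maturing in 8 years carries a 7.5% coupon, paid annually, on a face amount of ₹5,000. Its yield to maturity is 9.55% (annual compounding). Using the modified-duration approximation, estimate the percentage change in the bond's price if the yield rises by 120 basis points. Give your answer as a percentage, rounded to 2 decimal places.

-6.77%

Periodic yield y = 0.0955. Modified duration first:
  t   CF        PV=CF/(1+0.0955)^t    t·PV
  1       375.00       342.3094       342.3094
  2       375.00       312.4687       624.9374
  3       375.00       285.2293       855.6879
  4       375.00       260.3645     1,041.4579
  5       375.00       237.6673     1,188.3363
  6       375.00       216.9487     1,301.6920
  7       375.00       198.0362     1,386.2534
  8     5,375.00     2,591.0716    20,728.5728
  Σ                  4,444.0956    27,469.2471
P = 4,444.0956; D_Mac = 6.18107 yrs; D_mod = 6.18107/(1+0.0955) = 5.64223 yrs.
ΔP/P ≈ -D_mod · Δy = -5.64223 × (+0.012) = -0.067707 = -6.7707%.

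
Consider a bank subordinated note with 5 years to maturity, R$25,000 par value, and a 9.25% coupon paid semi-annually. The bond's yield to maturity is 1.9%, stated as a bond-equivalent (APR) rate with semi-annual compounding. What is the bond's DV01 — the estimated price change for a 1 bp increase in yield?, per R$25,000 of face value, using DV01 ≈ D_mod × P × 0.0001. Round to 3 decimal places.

Periodic yield y = 0.0095.
  t   CF        PV=CF/(1+0.0095)^t    t·PV
  1     1,156.25     1,145.3690     1,145.3690
  2     1,156.25     1,134.5904     2,269.1808
  3     1,156.25     1,123.9132     3,371.7396
  4     1,156.25     1,113.3365     4,453.3461
  5     1,156.25     1,102.8593     5,514.2967
  6     1,156.25     1,092.4808     6,554.8847
  7     1,156.25     1,082.1999     7,575.3992
  8     1,156.25     1,072.0157     8,576.1259
  9     1,156.25     1,061.9274     9,557.3468
  10   26,156.25    23,796.4540   237,964.5405
  Σ                 33,725.1463   286,982.2292
P = 33,725.1463; D_Mac = 8.50944 half-year periods = 4.25472 yrs; D_mod = 4.21468 yrs.
DV01 ≈ 4.21468 × 33,725.1463 × 0.0001 = 14.214078.

R$14.214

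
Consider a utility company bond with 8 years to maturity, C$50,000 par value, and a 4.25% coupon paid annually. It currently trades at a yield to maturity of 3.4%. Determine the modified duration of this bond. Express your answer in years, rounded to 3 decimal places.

Periodic yield y = 0.034. First find Macaulay duration:
  t   CF        PV=CF/(1+0.034)^t    t·PV
  1     2,125.00     2,055.1257     2,055.1257
  2     2,125.00     1,987.5491     3,975.0981
  3     2,125.00     1,922.1944     5,766.5833
  4     2,125.00     1,858.9888     7,435.9553
  5     2,125.00     1,797.8615     8,989.3077
  6     2,125.00     1,738.7442    10,432.4654
  7     2,125.00     1,681.5708    11,770.9958
  8    52,125.00    39,891.6278   319,133.0221
  Σ                 52,933.6624   369,558.5534
P = 52,933.6624; Macaulay duration = 369,558.5534 / 52,933.6624 = 6.98154 years.
Modified duration = D_Mac / (1 + y) = 6.98154 / 1.034 = 6.75197 years.

6.752 years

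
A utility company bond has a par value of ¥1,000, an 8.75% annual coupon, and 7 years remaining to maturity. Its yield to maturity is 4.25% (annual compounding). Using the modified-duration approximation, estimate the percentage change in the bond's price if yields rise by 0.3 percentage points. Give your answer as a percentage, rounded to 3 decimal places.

-1.640%

Periodic yield y = 0.0425. Modified duration first:
  t   CF        PV=CF/(1+0.0425)^t    t·PV
  1        87.50        83.9329        83.9329
  2        87.50        80.5111       161.0223
  3        87.50        77.2289       231.6867
  4        87.50        74.0805       296.3219
  5        87.50        71.0604       355.3021
  6        87.50        68.1635       408.9808
  7     1,087.50       812.6374     5,688.4620
  Σ                  1,267.6147     7,225.7086
P = 1,267.6147; D_Mac = 5.70024 yrs; D_mod = 5.70024/(1+0.0425) = 5.46786 yrs.
ΔP/P ≈ -D_mod · Δy = -5.46786 × (+0.003) = -0.016404 = -1.6404%.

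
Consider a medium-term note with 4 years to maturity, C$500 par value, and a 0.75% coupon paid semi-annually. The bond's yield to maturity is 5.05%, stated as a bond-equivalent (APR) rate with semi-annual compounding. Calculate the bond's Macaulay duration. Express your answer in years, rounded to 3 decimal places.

Periodic yield y = 0.02525. Discount each cash flow and weight by its period:
  t   CF        PV=CF/(1+0.02525)^t    t·PV
  1        1.875         1.8288         1.8288
  2        1.875         1.7838         3.5676
  3        1.875         1.7399         5.2196
  4        1.875         1.6970         6.7880
  5        1.875         1.6552         8.2760
  6        1.875         1.6144         9.6867
  7        1.875         1.5747        11.0228
  8      501.875       411.1093     3,288.8747
  Σ                    423.0031     3,335.2641
Price P = Σ PV = 423.0031.
Macaulay duration = Σ(t·PV) / P = 3,335.2641 / 423.0031 = 7.88473 half-year periods.
In years: 7.88473 / 2 = 3.94236 years.

3.942 years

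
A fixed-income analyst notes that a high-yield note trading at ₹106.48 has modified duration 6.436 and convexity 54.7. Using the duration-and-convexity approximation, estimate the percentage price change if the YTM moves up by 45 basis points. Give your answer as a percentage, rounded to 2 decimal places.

Duration effect: -D_mod·Δy = -6.436 × (+0.0045) = -0.028962
Convexity effect: ½·C·(Δy)² = 0.5 × 54.7 × (0.0045)² = +0.0005538375
ΔP/P ≈ -0.028962 + 0.0005538375 = -0.0284081625
= -2.84081625%.

-2.84%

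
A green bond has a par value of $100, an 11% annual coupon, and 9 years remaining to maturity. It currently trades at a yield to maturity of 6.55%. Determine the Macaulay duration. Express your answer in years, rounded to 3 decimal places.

6.507 years

Periodic yield y = 0.0655. Discount each cash flow and weight by its year:
  t   CF        PV=CF/(1+0.0655)^t    t·PV
  1        11.00        10.3238        10.3238
  2        11.00         9.6892        19.3783
  3        11.00         9.0935        27.2806
  4        11.00         8.5345        34.1381
  5        11.00         8.0099        40.0493
  6        11.00         7.5175        45.1048
  7        11.00         7.0553        49.3874
  8        11.00         6.6216        52.9731
  9       111.00        62.7107       564.3966
  Σ                    129.5560       843.0320
Price P = Σ PV = 129.5560.
Macaulay duration = Σ(t·PV) / P = 843.0320 / 129.5560 = 6.50708 years.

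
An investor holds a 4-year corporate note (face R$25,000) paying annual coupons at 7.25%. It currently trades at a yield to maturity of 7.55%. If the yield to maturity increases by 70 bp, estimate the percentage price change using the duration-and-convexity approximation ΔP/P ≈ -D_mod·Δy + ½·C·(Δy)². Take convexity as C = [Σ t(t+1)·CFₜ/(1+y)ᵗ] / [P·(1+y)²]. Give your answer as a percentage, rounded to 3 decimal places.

With y = 0.0755:
  t   CF        PV=CF/(1+0.0755)^t    t·PV        t(t+1)·PV
  1     1,812.50     1,685.2627     1,685.2627       3,370.5253
  2     1,812.50     1,566.9574     3,133.9148       9,401.7443
  3     1,812.50     1,456.9571     4,370.8714      17,483.4855
  4    26,812.50    20,039.9046    80,159.6186     400,798.0928
  Σ                 24,749.0818    89,349.6674     431,053.8480
P = 24,749.0818; D_Mac = 3.61022 yrs; D_mod = 3.35678 yrs; C = 15.05746.
Duration effect: -3.35678 × (+0.007) = -0.023497
Convexity effect: 0.5 × 15.05746 × (0.007)² = +0.0003689
ΔP/P ≈ -0.023497 + 0.0003689 = -0.023129 = -2.3129%.

-2.313%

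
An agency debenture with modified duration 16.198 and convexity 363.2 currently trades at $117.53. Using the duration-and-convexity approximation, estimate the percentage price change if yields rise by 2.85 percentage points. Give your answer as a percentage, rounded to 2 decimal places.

Duration effect: -D_mod·Δy = -16.198 × (+0.0285) = -0.461643
Convexity effect: ½·C·(Δy)² = 0.5 × 363.2 × (0.0285)² = +0.1475046
ΔP/P ≈ -0.461643 + 0.1475046 = -0.3141384
= -31.41384%.

-31.41%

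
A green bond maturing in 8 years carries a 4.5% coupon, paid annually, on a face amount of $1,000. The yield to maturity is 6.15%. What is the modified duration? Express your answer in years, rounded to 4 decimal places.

Periodic yield y = 0.0615. First find Macaulay duration:
  t   CF        PV=CF/(1+0.0615)^t    t·PV
  1        45.00        42.3928        42.3928
  2        45.00        39.9367        79.8735
  3        45.00        37.6229       112.8688
  4        45.00        35.4432       141.7727
  5        45.00        33.3897       166.9485
  6        45.00        31.4552       188.7312
  7        45.00        29.6328       207.4295
  8     1,045.00       648.2706     5,186.1645
  Σ                    898.1439     6,126.1815
P = 898.1439; Macaulay duration = 6,126.1815 / 898.1439 = 6.82094 years.
Modified duration = D_Mac / (1 + y) = 6.82094 / 1.0615 = 6.42575 years.

6.4258 years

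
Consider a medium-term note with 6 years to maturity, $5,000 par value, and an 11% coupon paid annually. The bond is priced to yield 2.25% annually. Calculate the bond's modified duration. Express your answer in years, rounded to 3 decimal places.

4.837 years

Periodic yield y = 0.0225. First find Macaulay duration:
  t   CF        PV=CF/(1+0.0225)^t    t·PV
  1       550.00       537.8973       537.8973
  2       550.00       526.0609     1,052.1219
  3       550.00       514.4850     1,543.4551
  4       550.00       503.1638     2,012.6554
  5       550.00       492.0918     2,460.4589
  6     5,550.00     4,856.3847    29,138.3083
  Σ                  7,430.0836    36,744.8968
P = 7,430.0836; Macaulay duration = 36,744.8968 / 7,430.0836 = 4.94542 years.
Modified duration = D_Mac / (1 + y) = 4.94542 / 1.0225 = 4.83660 years.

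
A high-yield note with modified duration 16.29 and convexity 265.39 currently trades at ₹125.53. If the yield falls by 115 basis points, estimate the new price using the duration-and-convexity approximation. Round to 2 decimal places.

Duration effect: -D_mod·Δy = -16.29 × (-0.0115) = +0.187335
Convexity effect: ½·C·(Δy)² = 0.5 × 265.39 × (-0.0115)² = +0.01754891375
ΔP/P ≈ +0.187335 + 0.01754891375 = +0.20488391375
New price ≈ 125.53 × (1 + 0.20488391375) = 151.2490776930375.

₹151.25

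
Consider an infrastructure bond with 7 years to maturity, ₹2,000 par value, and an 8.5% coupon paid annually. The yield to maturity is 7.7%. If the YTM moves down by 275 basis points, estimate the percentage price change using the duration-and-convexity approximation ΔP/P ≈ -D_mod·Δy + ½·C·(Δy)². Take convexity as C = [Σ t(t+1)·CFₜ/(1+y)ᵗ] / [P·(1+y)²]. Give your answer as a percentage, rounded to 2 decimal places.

With y = 0.077:
  t   CF        PV=CF/(1+0.077)^t    t·PV        t(t+1)·PV
  1       170.00       157.8459       157.8459         315.6917
  2       170.00       146.5607       293.1214         879.3642
  3       170.00       136.0824       408.2471       1,632.9882
  4       170.00       126.3532       505.4126       2,527.0632
  5       170.00       117.3196       586.5978       3,519.5866
  6       170.00       108.9318       653.5908       4,575.1358
  7     2,170.00     1,291.0701     9,037.4904      72,299.9235
  Σ                  2,084.1635    11,642.3060      85,749.7533
P = 2,084.1635; D_Mac = 5.58608 yrs; D_mod = 5.18670 yrs; C = 35.47069.
Duration effect: -5.18670 × (-0.0275) = +0.142634
Convexity effect: 0.5 × 35.47069 × (-0.0275)² = +0.0134124
ΔP/P ≈ +0.142634 + 0.0134124 = +0.156047 = +15.6047%.

+15.60%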